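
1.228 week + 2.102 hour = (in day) 8.684. Check: 1 week = 604800 s, so 1.228 week = 1.228 * 604800 = 742694.4 s. 1 hour = 3600 s, so 2.102 hour = 2.102 * 3600 = 7567.2 s. Sum: 742694.4 + 7567.2 = 750261.6 s. 1 day = 86400 s, so 750261.6 s = 750261.6 / 86400 = 8.6835833 day ≈ 8.684 day (4 s.f.).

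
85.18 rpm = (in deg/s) 1 rpm = 0.10471976 rad/s, so 85.18 rpm = 85.18 * 0.10471976 = 8.9200287 rad/s. 1 deg/s = 0.017453293 rad/s, so 8.9200287 rad/s = 8.9200287 / 0.017453293 = 511.08 deg/s ≈ 511.1 deg/s (4 s.f.). Final answer: 511.1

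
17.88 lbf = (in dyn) 7.953e+06. Check: 1 lbf = 4.4482216 N, so 17.88 lbf = 17.88 * 4.4482216 = 79.534202 N. 1 dyn = 1e-05 N, so 79.534202 N = 79.534202 / 1e-05 = 7953420.2 dyn ≈ 7.953e+06 dyn (4 s.f.).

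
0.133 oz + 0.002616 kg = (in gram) 6.386. Check: 1 oz = 0.028349523 kg, so 0.133 oz = 0.133 * 0.028349523 = 0.0037704866 kg. 0.002616 kg is already in kg. Sum: 0.0037704866 + 0.002616 = 0.0063864866 kg. 1 gram = 0.001 kg, so 0.0063864866 kg = 0.0063864866 / 0.001 = 6.3864866 gram ≈ 6.386 gram (4 s.f.).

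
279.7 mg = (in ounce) 1 mg = 1e-06 kg, so 279.7 mg = 279.7 * 1e-06 = 0.0002797 kg. 1 ounce = 0.028349523 kg, so 0.0002797 kg = 0.0002797 / 0.028349523 = 0.0098661272 ounce ≈ 0.009866 ounce (4 s.f.). Final answer: 0.009866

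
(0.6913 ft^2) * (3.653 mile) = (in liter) 1 ft^2 = 0.09290304 m^2, so 0.6913 ft^2 = 0.6913 * 0.09290304 = 0.064223872 m^2. 1 mile = 1609.344 m, so 3.653 mile = 3.653 * 1609.344 = 5878.9336 m. Combine: 0.064223872 m^2 * 5878.9336 m = 377.56788 m^3. 1 liter = 0.001 m^3, so 377.56788 m^3 = 377.56788 / 0.001 = 377567.88 liter ≈ 3.776e+05 liter (4 s.f.). Final answer: 3.776e+05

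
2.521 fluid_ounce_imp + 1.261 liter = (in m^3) 1 fluid_ounce_imp = 2.8413063e-05 m^3, so 2.521 fluid_ounce_imp = 2.521 * 2.8413063e-05 = 7.1629331e-05 m^3. 1 liter = 0.001 m^3, so 1.261 liter = 1.261 * 0.001 = 0.001261 m^3. Sum: 7.1629331e-05 + 0.001261 = 0.0013326293 m^3. Result: 0.0013326293 m^3 ≈ 0.001333 m^3 (4 s.f.). Final answer: 0.001333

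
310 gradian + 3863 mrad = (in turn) 1 gradian = 0.015707963 rad, so 310 gradian = 310 * 0.015707963 = 4.8694686 rad. 1 mrad = 0.001 rad, so 3863 mrad = 3863 * 0.001 = 3.863 rad. Sum: 4.8694686 + 3.863 = 8.7324686 rad. 1 turn = 6.2831853 rad, so 8.7324686 rad = 8.7324686 / 6.2831853 = 1.3898155 turn ≈ 1.39 turn (4 s.f.). Final answer: 1.39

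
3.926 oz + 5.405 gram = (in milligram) 1.167e+05. Check: 1 oz = 0.028349523 kg, so 3.926 oz = 3.926 * 0.028349523 = 0.11130023 kg. 1 gram = 0.001 kg, so 5.405 gram = 5.405 * 0.001 = 0.005405 kg. Sum: 0.11130023 + 0.005405 = 0.11670523 kg. 1 milligram = 1e-06 kg, so 0.11670523 kg = 0.11670523 / 1e-06 = 116705.23 milligram ≈ 1.167e+05 milligram (4 s.f.).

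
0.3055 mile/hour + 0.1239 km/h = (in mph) 1 mile/hour = 0.44704 m/s, so 0.3055 mile/hour = 0.3055 * 0.44704 = 0.13657072 m/s. 1 km/h = 0.27777778 m/s, so 0.1239 km/h = 0.1239 * 0.27777778 = 0.034416667 m/s. Sum: 0.13657072 + 0.034416667 = 0.17098739 m/s. 1 mph = 0.44704 m/s, so 0.17098739 m/s = 0.17098739 / 0.44704 = 0.38248789 mph ≈ 0.3825 mph (4 s.f.). Final answer: 0.3825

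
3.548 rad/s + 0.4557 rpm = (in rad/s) 3.596. Check: 3.548 rad/s is already in rad/s. 1 rpm = 0.10471976 rad/s, so 0.4557 rpm = 0.4557 * 0.10471976 = 0.047720792 rad/s. Sum: 3.548 + 0.047720792 = 3.5957208 rad/s. Result: 3.5957208 rad/s ≈ 3.596 rad/s (4 s.f.).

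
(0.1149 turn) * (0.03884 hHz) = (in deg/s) 1 turn = 6.2831853 rad, so 0.1149 turn = 0.1149 * 6.2831853 = 0.72193799 rad. 1 hHz = 100 Hz, so 0.03884 hHz = 0.03884 * 100 = 3.884 Hz. Combine: 0.72193799 rad * 3.884 Hz = 2.8040072 rad/s. 1 deg/s = 0.017453293 rad/s, so 2.8040072 rad/s = 2.8040072 / 0.017453293 = 160.65778 deg/s ≈ 160.7 deg/s (4 s.f.). Final answer: 160.7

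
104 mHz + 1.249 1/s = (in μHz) 1.353e+06. Check: 1 mHz = 0.001 Hz, so 104 mHz = 104 * 0.001 = 0.104 Hz. 1.249 1/s = 1.249 Hz. Sum: 0.104 + 1.249 = 1.353 Hz. 1 μHz = 1e-06 Hz, so 1.353 Hz = 1.353 / 1e-06 = 1353000 μHz ≈ 1.353e+06 μHz (4 s.f.).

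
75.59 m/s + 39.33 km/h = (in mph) 75.59 m/s is already in m/s. 1 km/h = 0.27777778 m/s, so 39.33 km/h = 39.33 * 0.27777778 = 10.925 m/s. Sum: 75.59 + 10.925 = 86.515 m/s. 1 mph = 0.44704 m/s, so 86.515 m/s = 86.515 / 0.44704 = 193.52854 mph ≈ 193.5 mph (4 s.f.). Final answer: 193.5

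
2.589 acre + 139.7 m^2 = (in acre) 2.624. Check: 1 acre = 4046.8564 m^2, so 2.589 acre = 2.589 * 4046.8564 = 10477.311 m^2. 139.7 m^2 is already in m^2. Sum: 10477.311 + 139.7 = 10617.011 m^2. 1 acre = 4046.8564 m^2, so 10617.011 m^2 = 10617.011 / 4046.8564 = 2.6235206 acre ≈ 2.624 acre (4 s.f.).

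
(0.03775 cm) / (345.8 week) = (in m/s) 1 cm = 0.01 m, so 0.03775 cm = 0.03775 * 0.01 = 0.0003775 m. 1 week = 604800 s, so 345.8 week = 345.8 * 604800 = 2.0913984e+08 s. Combine: 0.0003775 m / 2.0913984e+08 s = 1.8050124e-12 m/s. Result: 1.8050124e-12 m/s ≈ 1.805e-12 m/s (4 s.f.). Final answer: 1.805e-12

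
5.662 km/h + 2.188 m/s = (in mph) 8.413. Check: 1 km/h = 0.27777778 m/s, so 5.662 km/h = 5.662 * 0.27777778 = 1.5727778 m/s. 2.188 m/s is already in m/s. Sum: 1.5727778 + 2.188 = 3.7607778 m/s. 1 mph = 0.44704 m/s, so 3.7607778 m/s = 3.7607778 / 0.44704 = 8.4126203 mph ≈ 8.413 mph (4 s.f.).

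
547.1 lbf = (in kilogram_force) 1 lbf = 4.4482216 N, so 547.1 lbf = 547.1 * 4.4482216 = 2433.622 N. 1 kilogram_force = 9.80665 N, so 2433.622 N = 2433.622 / 9.80665 = 248.16039 kilogram_force ≈ 248.2 kilogram_force (4 s.f.). Final answer: 248.2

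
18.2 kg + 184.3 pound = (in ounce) 3591. Check: 18.2 kg is already in kg. 1 pound = 0.45359237 kg, so 184.3 pound = 184.3 * 0.45359237 = 83.597074 kg. Sum: 18.2 + 83.597074 = 101.79707 kg. 1 ounce = 0.028349523 kg, so 101.79707 kg = 101.79707 / 0.028349523 = 3590.7861 ounce ≈ 3591 ounce (4 s.f.).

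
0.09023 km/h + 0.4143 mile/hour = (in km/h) 1 km/h = 0.27777778 m/s, so 0.09023 km/h = 0.09023 * 0.27777778 = 0.025063889 m/s. 1 mile/hour = 0.44704 m/s, so 0.4143 mile/hour = 0.4143 * 0.44704 = 0.18520867 m/s. Sum: 0.025063889 + 0.18520867 = 0.21027256 m/s. 1 km/h = 0.27777778 m/s, so 0.21027256 m/s = 0.21027256 / 0.27777778 = 0.75698122 km/h ≈ 0.757 km/h (4 s.f.). Final answer: 0.757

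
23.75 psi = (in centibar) 1 psi = 6894.7573 Pa, so 23.75 psi = 23.75 * 6894.7573 = 163750.49 Pa. 1 centibar = 1000 Pa, so 163750.49 Pa = 163750.49 / 1000 = 163.75049 centibar ≈ 163.8 centibar (4 s.f.). Final answer: 163.8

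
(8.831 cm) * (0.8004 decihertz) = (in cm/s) 0.7068. Check: 1 cm = 0.01 m, so 8.831 cm = 8.831 * 0.01 = 0.08831 m. 1 decihertz = 0.1 Hz, so 0.8004 decihertz = 0.8004 * 0.1 = 0.08004 Hz. Combine: 0.08831 m * 0.08004 Hz = 0.0070683324 m/s. 1 cm/s = 0.01 m/s, so 0.0070683324 m/s = 0.0070683324 / 0.01 = 0.70683324 cm/s ≈ 0.7068 cm/s (4 s.f.).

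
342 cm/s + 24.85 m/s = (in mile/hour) 1 cm/s = 0.01 m/s, so 342 cm/s = 342 * 0.01 = 3.42 m/s. 24.85 m/s is already in m/s. Sum: 3.42 + 24.85 = 28.27 m/s. 1 mile/hour = 0.44704 m/s, so 28.27 m/s = 28.27 / 0.44704 = 63.238189 mile/hour ≈ 63.24 mile/hour (4 s.f.). Final answer: 63.24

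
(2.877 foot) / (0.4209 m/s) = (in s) 2.083. Check: 1 foot = 0.3048 m, so 2.877 foot = 2.877 * 0.3048 = 0.8769096 m. 0.4209 m/s is already in m/s. Combine: 0.8769096 m / 0.4209 m/s = 2.0834155 s. Result: 2.0834155 s ≈ 2.083 s (4 s.f.).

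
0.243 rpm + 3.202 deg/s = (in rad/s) 0.08133. Check: 1 rpm = 0.10471976 rad/s, so 0.243 rpm = 0.243 * 0.10471976 = 0.0254469 rad/s. 1 deg/s = 0.017453293 rad/s, so 3.202 deg/s = 3.202 * 0.017453293 = 0.055885443 rad/s. Sum: 0.0254469 + 0.055885443 = 0.081332343 rad/s. Result: 0.081332343 rad/s ≈ 0.08133 rad/s (4 s.f.).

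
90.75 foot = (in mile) 1 foot = 0.3048 m, so 90.75 foot = 90.75 * 0.3048 = 27.6606 m. 1 mile = 1609.344 m, so 27.6606 m = 27.6606 / 1609.344 = 0.0171875 mile ≈ 0.01719 mile (4 s.f.). Final answer: 0.01719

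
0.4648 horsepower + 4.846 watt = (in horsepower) 0.4713. Check: 1 horsepower = 745.69987 W, so 0.4648 horsepower = 0.4648 * 745.69987 = 346.6013 W. 4.846 watt = 4.846 W. Sum: 346.6013 + 4.846 = 351.4473 W. 1 horsepower = 745.69987 W, so 351.4473 W = 351.4473 / 745.69987 = 0.47129859 horsepower ≈ 0.4713 horsepower (4 s.f.).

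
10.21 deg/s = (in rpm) 1 deg/s = 0.017453293 rad/s, so 10.21 deg/s = 10.21 * 0.017453293 = 0.17819812 rad/s. 1 rpm = 0.10471976 rad/s, so 0.17819812 rad/s = 0.17819812 / 0.10471976 = 1.7016667 rpm ≈ 1.702 rpm (4 s.f.). Final answer: 1.702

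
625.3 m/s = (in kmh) 1 kmh = 0.27777778 m/s, so 625.3 m/s = 625.3 / 0.27777778 = 2251.08 kmh ≈ 2251 kmh (4 s.f.). Final answer: 2251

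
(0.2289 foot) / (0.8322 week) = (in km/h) 1 foot = 0.3048 m, so 0.2289 foot = 0.2289 * 0.3048 = 0.06976872 m. 1 week = 604800 s, so 0.8322 week = 0.8322 * 604800 = 503314.56 s. Combine: 0.06976872 m / 503314.56 s = 1.3861852e-07 m/s. 1 km/h = 0.27777778 m/s, so 1.3861852e-07 m/s = 1.3861852e-07 / 0.27777778 = 4.9902668e-07 km/h ≈ 4.99e-07 km/h (4 s.f.). Final answer: 4.99e-07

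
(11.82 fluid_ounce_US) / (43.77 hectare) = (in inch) 1 fluid_ounce_US = 2.957353e-05 m^3, so 11.82 fluid_ounce_US = 11.82 * 2.957353e-05 = 0.00034955912 m^3. 1 hectare = 10000 m^2, so 43.77 hectare = 43.77 * 10000 = 437700 m^2. Combine: 0.00034955912 m^3 / 437700 m^2 = 7.9862719e-10 m. 1 inch = 0.0254 m, so 7.9862719e-10 m = 7.9862719e-10 / 0.0254 = 3.1442015e-08 inch ≈ 3.144e-08 inch (4 s.f.). Final answer: 3.144e-08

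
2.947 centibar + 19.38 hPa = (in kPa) 1 centibar = 1000 Pa, so 2.947 centibar = 2.947 * 1000 = 2947 Pa. 1 hPa = 100 Pa, so 19.38 hPa = 19.38 * 100 = 1938 Pa. Sum: 2947 + 1938 = 4885 Pa. 1 kPa = 1000 Pa, so 4885 Pa = 4885 / 1000 = 4.885 kPa. Final answer: 4.885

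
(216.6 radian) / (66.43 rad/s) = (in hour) 0.0009057. Check: 216.6 radian = 216.6 rad. 66.43 rad/s is already in rad/s. Combine: 216.6 rad / 66.43 rad/s = 3.260575 s. 1 hour = 3600 s, so 3.260575 s = 3.260575 / 3600 = 0.00090571529 hour ≈ 0.0009057 hour (4 s.f.).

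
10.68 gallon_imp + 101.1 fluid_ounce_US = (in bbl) 1 gallon_imp = 0.00454609 m^3, so 10.68 gallon_imp = 10.68 * 0.00454609 = 0.048552241 m^3. 1 fluid_ounce_US = 2.957353e-05 m^3, so 101.1 fluid_ounce_US = 101.1 * 2.957353e-05 = 0.0029898838 m^3. Sum: 0.048552241 + 0.0029898838 = 0.051542125 m^3. 1 bbl = 0.15898729 m^3, so 0.051542125 m^3 = 0.051542125 / 0.15898729 = 0.32419021 bbl ≈ 0.3242 bbl (4 s.f.). Final answer: 0.3242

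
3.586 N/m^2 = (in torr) 3.586 N/m^2 = 3.586 Pa. 1 torr = 133.32237 Pa, so 3.586 Pa = 3.586 / 133.32237 = 0.026897212 torr ≈ 0.0269 torr (4 s.f.). Final answer: 0.0269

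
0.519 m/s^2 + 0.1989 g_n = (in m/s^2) 2.47. Check: 0.519 m/s^2 is already in m/s^2. 1 g_n = 9.80665 m/s^2, so 0.1989 g_n = 0.1989 * 9.80665 = 1.9505427 m/s^2. Sum: 0.519 + 1.9505427 = 2.4695427 m/s^2. Result: 2.4695427 m/s^2 ≈ 2.47 m/s^2 (4 s.f.).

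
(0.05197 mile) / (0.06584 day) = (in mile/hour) 1 mile = 1609.344 m, so 0.05197 mile = 0.05197 * 1609.344 = 83.637608 m. 1 day = 86400 s, so 0.06584 day = 0.06584 * 86400 = 5688.576 s. Combine: 83.637608 m / 5688.576 s = 0.014702732 m/s. 1 mile/hour = 0.44704 m/s, so 0.014702732 m/s = 0.014702732 / 0.44704 = 0.032889075 mile/hour ≈ 0.03289 mile/hour (4 s.f.). Final answer: 0.03289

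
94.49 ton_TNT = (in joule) 3.953e+11. Check: 1 ton_TNT = 4.184e+09 J, so 94.49 ton_TNT = 94.49 * 4.184e+09 = 3.9534616e+11 J. 3.9534616e+11 J = 3.9534616e+11 joule ≈ 3.953e+11 joule (4 s.f.).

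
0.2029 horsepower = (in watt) 1 horsepower = 745.69987 W, so 0.2029 horsepower = 0.2029 * 745.69987 = 151.3025 W. 151.3025 W = 151.3025 watt ≈ 151.3 watt (4 s.f.). Final answer: 151.3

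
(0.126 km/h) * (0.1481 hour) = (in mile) 0.0116. Check: 1 km/h = 0.27777778 m/s, so 0.126 km/h = 0.126 * 0.27777778 = 0.035 m/s. 1 hour = 3600 s, so 0.1481 hour = 0.1481 * 3600 = 533.16 s. Combine: 0.035 m/s * 533.16 s = 18.6606 m. 1 mile = 1609.344 m, so 18.6606 m = 18.6606 / 1609.344 = 0.011595159 mile ≈ 0.0116 mile (4 s.f.).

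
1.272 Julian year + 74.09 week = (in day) 983.2. Check: 1 Julian year = 31557600 s, so 1.272 Julian year = 1.272 * 31557600 = 40141267 s. 1 week = 604800 s, so 74.09 week = 74.09 * 604800 = 44809632 s. Sum: 40141267 + 44809632 = 84950899 s. 1 day = 86400 s, so 84950899 s = 84950899 / 86400 = 983.228 day ≈ 983.2 day (4 s.f.).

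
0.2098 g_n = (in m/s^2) 2.057. Check: 1 g_n = 9.80665 m/s^2, so 0.2098 g_n = 0.2098 * 9.80665 = 2.0574352 m/s^2. Result: 2.0574352 m/s^2 ≈ 2.057 m/s^2 (4 s.f.).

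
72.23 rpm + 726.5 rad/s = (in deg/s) 4.206e+04. Check: 1 rpm = 0.10471976 rad/s, so 72.23 rpm = 72.23 * 0.10471976 = 7.5639079 rad/s. 726.5 rad/s is already in rad/s. Sum: 7.5639079 + 726.5 = 734.06391 rad/s. 1 deg/s = 0.017453293 rad/s, so 734.06391 rad/s = 734.06391 / 0.017453293 = 42058.764 deg/s ≈ 4.206e+04 deg/s (4 s.f.).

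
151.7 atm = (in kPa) 1.537e+04. Check: 1 atm = 101325 Pa, so 151.7 atm = 151.7 * 101325 = 15371002 Pa. 1 kPa = 1000 Pa, so 15371002 Pa = 15371002 / 1000 = 15371.002 kPa ≈ 1.537e+04 kPa (4 s.f.).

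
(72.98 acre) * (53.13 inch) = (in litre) 1 acre = 4046.8564 m^2, so 72.98 acre = 72.98 * 4046.8564 = 295339.58 m^2. 1 inch = 0.0254 m, so 53.13 inch = 53.13 * 0.0254 = 1.349502 m. Combine: 295339.58 m^2 * 1.349502 m = 398561.36 m^3. 1 litre = 0.001 m^3, so 398561.36 m^3 = 398561.36 / 0.001 = 3.9856136e+08 litre ≈ 3.986e+08 litre (4 s.f.). Final answer: 3.986e+08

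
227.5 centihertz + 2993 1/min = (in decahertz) 1 centihertz = 0.01 Hz, so 227.5 centihertz = 227.5 * 0.01 = 2.275 Hz. 1 1/min = 0.016666667 Hz, so 2993 1/min = 2993 * 0.016666667 = 49.883333 Hz. Sum: 2.275 + 49.883333 = 52.158333 Hz. 1 decahertz = 10 Hz, so 52.158333 Hz = 52.158333 / 10 = 5.2158333 decahertz ≈ 5.216 decahertz (4 s.f.). Final answer: 5.216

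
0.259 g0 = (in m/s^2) 2.54. Check: 1 g0 = 9.80665 m/s^2, so 0.259 g0 = 0.259 * 9.80665 = 2.5399223 m/s^2. Result: 2.5399223 m/s^2 ≈ 2.54 m/s^2 (4 s.f.).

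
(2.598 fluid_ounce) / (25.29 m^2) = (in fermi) 1 fluid_ounce = 2.957353e-05 m^3, so 2.598 fluid_ounce = 2.598 * 2.957353e-05 = 7.683203e-05 m^3. 25.29 m^2 is already in m^2. Combine: 7.683203e-05 m^3 / 25.29 m^2 = 3.0380399e-06 m. 1 fermi = 1e-15 m, so 3.0380399e-06 m = 3.0380399e-06 / 1e-15 = 3.0380399e+09 fermi ≈ 3.038e+09 fermi (4 s.f.). Final answer: 3.038e+09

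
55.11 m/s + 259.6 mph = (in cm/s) 1.712e+04. Check: 55.11 m/s is already in m/s. 1 mph = 0.44704 m/s, so 259.6 mph = 259.6 * 0.44704 = 116.05158 m/s. Sum: 55.11 + 116.05158 = 171.16158 m/s. 1 cm/s = 0.01 m/s, so 171.16158 m/s = 171.16158 / 0.01 = 17116.158 cm/s ≈ 1.712e+04 cm/s (4 s.f.).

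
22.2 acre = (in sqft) 9.67e+05. Check: 1 acre = 4046.8564 m^2, so 22.2 acre = 22.2 * 4046.8564 = 89840.213 m^2. 1 sqft = 0.09290304 m^2, so 89840.213 m^2 = 89840.213 / 0.09290304 = 967032 sqft ≈ 9.67e+05 sqft (4 s.f.).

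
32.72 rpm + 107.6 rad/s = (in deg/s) 1 rpm = 0.10471976 rad/s, so 32.72 rpm = 32.72 * 0.10471976 = 3.4264304 rad/s. 107.6 rad/s is already in rad/s. Sum: 3.4264304 + 107.6 = 111.02643 rad/s. 1 deg/s = 0.017453293 rad/s, so 111.02643 rad/s = 111.02643 / 0.017453293 = 6361.3459 deg/s ≈ 6361 deg/s (4 s.f.). Final answer: 6361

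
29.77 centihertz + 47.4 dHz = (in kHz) 0.005038. Check: 1 centihertz = 0.01 Hz, so 29.77 centihertz = 29.77 * 0.01 = 0.2977 Hz. 1 dHz = 0.1 Hz, so 47.4 dHz = 47.4 * 0.1 = 4.74 Hz. Sum: 0.2977 + 4.74 = 5.0377 Hz. 1 kHz = 1000 Hz, so 5.0377 Hz = 5.0377 / 1000 = 0.0050377 kHz ≈ 0.005038 kHz (4 s.f.).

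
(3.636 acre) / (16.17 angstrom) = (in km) 1 acre = 4046.8564 m^2, so 3.636 acre = 3.636 * 4046.8564 = 14714.37 m^2. 1 angstrom = 1e-10 m, so 16.17 angstrom = 16.17 * 1e-10 = 1.617e-09 m. Combine: 14714.37 m^2 / 1.617e-09 m = 9.0997959e+12 m. 1 km = 1000 m, so 9.0997959e+12 m = 9.0997959e+12 / 1000 = 9.0997959e+09 km ≈ 9.1e+09 km (4 s.f.). Final answer: 9.1e+09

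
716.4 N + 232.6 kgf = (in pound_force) 673.8. Check: 716.4 N is already in N. 1 kgf = 9.80665 N, so 232.6 kgf = 232.6 * 9.80665 = 2281.0268 N. Sum: 716.4 + 2281.0268 = 2997.4268 N. 1 pound_force = 4.4482216 N, so 2997.4268 N = 2997.4268 / 4.4482216 = 673.84835 pound_force ≈ 673.8 pound_force (4 s.f.).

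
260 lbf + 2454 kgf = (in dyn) 1 lbf = 4.4482216 N, so 260 lbf = 260 * 4.4482216 = 1156.5376 N. 1 kgf = 9.80665 N, so 2454 kgf = 2454 * 9.80665 = 24065.519 N. Sum: 1156.5376 + 24065.519 = 25222.057 N. 1 dyn = 1e-05 N, so 25222.057 N = 25222.057 / 1e-05 = 2.5222057e+09 dyn ≈ 2.522e+09 dyn (4 s.f.). Final answer: 2.522e+09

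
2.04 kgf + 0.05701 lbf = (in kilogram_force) 1 kgf = 9.80665 N, so 2.04 kgf = 2.04 * 9.80665 = 20.005566 N. 1 lbf = 4.4482216 N, so 0.05701 lbf = 0.05701 * 4.4482216 = 0.25359311 N. Sum: 20.005566 + 0.25359311 = 20.259159 N. 1 kilogram_force = 9.80665 N, so 20.259159 N = 20.259159 / 9.80665 = 2.0658593 kilogram_force ≈ 2.066 kilogram_force (4 s.f.). Final answer: 2.066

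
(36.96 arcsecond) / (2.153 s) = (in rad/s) 1 arcsecond = 4.8481368e-06 rad, so 36.96 arcsecond = 36.96 * 4.8481368e-06 = 0.00017918714 rad. 2.153 s is already in s. Combine: 0.00017918714 rad / 2.153 s = 8.3226724e-05 rad/s. Result: 8.3226724e-05 rad/s ≈ 8.323e-05 rad/s (4 s.f.). Final answer: 8.323e-05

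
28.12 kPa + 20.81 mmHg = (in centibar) 1 kPa = 1000 Pa, so 28.12 kPa = 28.12 * 1000 = 28120 Pa. 1 mmHg = 133.32237 Pa, so 20.81 mmHg = 20.81 * 133.32237 = 2774.4385 Pa. Sum: 28120 + 2774.4385 = 30894.438 Pa. 1 centibar = 1000 Pa, so 30894.438 Pa = 30894.438 / 1000 = 30.894438 centibar ≈ 30.89 centibar (4 s.f.). Final answer: 30.89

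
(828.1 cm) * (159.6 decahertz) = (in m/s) 1.322e+04. Check: 1 cm = 0.01 m, so 828.1 cm = 828.1 * 0.01 = 8.281 m. 1 decahertz = 10 Hz, so 159.6 decahertz = 159.6 * 10 = 1596 Hz. Combine: 8.281 m * 1596 Hz = 13216.476 m/s. Result: 13216.476 m/s ≈ 1.322e+04 m/s (4 s.f.).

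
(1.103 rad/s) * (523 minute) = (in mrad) 3.461e+07. Check: 1.103 rad/s is already in rad/s. 1 minute = 60 s, so 523 minute = 523 * 60 = 31380 s. Combine: 1.103 rad/s * 31380 s = 34612.14 rad. 1 mrad = 0.001 rad, so 34612.14 rad = 34612.14 / 0.001 = 34612140 mrad ≈ 3.461e+07 mrad (4 s.f.).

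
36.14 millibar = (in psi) 0.5242. Check: 1 millibar = 100 Pa, so 36.14 millibar = 36.14 * 100 = 3614 Pa. 1 psi = 6894.7573 Pa, so 3614 Pa = 3614 / 6894.7573 = 0.52416638 psi ≈ 0.5242 psi (4 s.f.).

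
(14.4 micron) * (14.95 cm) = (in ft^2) 1 micron = 1e-06 m, so 14.4 micron = 14.4 * 1e-06 = 1.44e-05 m. 1 cm = 0.01 m, so 14.95 cm = 14.95 * 0.01 = 0.1495 m. Combine: 1.44e-05 m * 0.1495 m = 2.1528e-06 m^2. 1 ft^2 = 0.09290304 m^2, so 2.1528e-06 m^2 = 2.1528e-06 / 0.09290304 = 2.3172546e-05 ft^2 ≈ 2.317e-05 ft^2 (4 s.f.). Final answer: 2.317e-05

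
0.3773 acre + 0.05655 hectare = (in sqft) 2.252e+04. Check: 1 acre = 4046.8564 m^2, so 0.3773 acre = 0.3773 * 4046.8564 = 1526.8789 m^2. 1 hectare = 10000 m^2, so 0.05655 hectare = 0.05655 * 10000 = 565.5 m^2. Sum: 1526.8789 + 565.5 = 2092.3789 m^2. 1 sqft = 0.09290304 m^2, so 2092.3789 m^2 = 2092.3789 / 0.09290304 = 22522.179 sqft ≈ 2.252e+04 sqft (4 s.f.).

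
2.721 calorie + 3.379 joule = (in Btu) 0.01399. Check: 1 calorie = 4.184 J, so 2.721 calorie = 2.721 * 4.184 = 11.384664 J. 3.379 joule = 3.379 J. Sum: 11.384664 + 3.379 = 14.763664 J. 1 Btu = 1055.0559 J, so 14.763664 J = 14.763664 / 1055.0559 = 0.013993253 Btu ≈ 0.01399 Btu (4 s.f.).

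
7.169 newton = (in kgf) 0.731. Check: 7.169 newton = 7.169 N. 1 kgf = 9.80665 N, so 7.169 N = 7.169 / 9.80665 = 0.73103455 kgf ≈ 0.731 kgf (4 s.f.).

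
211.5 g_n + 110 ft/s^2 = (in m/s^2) 1 g_n = 9.80665 m/s^2, so 211.5 g_n = 211.5 * 9.80665 = 2074.1065 m/s^2. 1 ft/s^2 = 0.3048 m/s^2, so 110 ft/s^2 = 110 * 0.3048 = 33.528 m/s^2. Sum: 2074.1065 + 33.528 = 2107.6345 m/s^2. Result: 2107.6345 m/s^2 ≈ 2108 m/s^2 (4 s.f.). Final answer: 2108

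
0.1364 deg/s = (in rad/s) 0.002381. Check: 1 deg/s = 0.017453293 rad/s, so 0.1364 deg/s = 0.1364 * 0.017453293 = 0.0023806291 rad/s. Result: 0.0023806291 rad/s ≈ 0.002381 rad/s (4 s.f.).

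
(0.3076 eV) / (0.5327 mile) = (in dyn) 1 eV = 1.6021766e-19 J, so 0.3076 eV = 0.3076 * 1.6021766e-19 = 4.9282953e-20 J. 1 mile = 1609.344 m, so 0.5327 mile = 0.5327 * 1609.344 = 857.29755 m. Combine: 4.9282953e-20 J / 857.29755 m = 5.7486404e-23 N. 1 dyn = 1e-05 N, so 5.7486404e-23 N = 5.7486404e-23 / 1e-05 = 5.7486404e-18 dyn ≈ 5.749e-18 dyn (4 s.f.). Final answer: 5.749e-18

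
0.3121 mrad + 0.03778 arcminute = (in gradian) 0.02057. Check: 1 mrad = 0.001 rad, so 0.3121 mrad = 0.3121 * 0.001 = 0.0003121 rad. 1 arcminute = 0.00029088821 rad, so 0.03778 arcminute = 0.03778 * 0.00029088821 = 1.0989757e-05 rad. Sum: 0.0003121 + 1.0989757e-05 = 0.00032308976 rad. 1 gradian = 0.015707963 rad, so 0.00032308976 rad = 0.00032308976 / 0.015707963 = 0.020568533 gradian ≈ 0.02057 gradian (4 s.f.).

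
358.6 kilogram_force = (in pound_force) 790.6. Check: 1 kilogram_force = 9.80665 N, so 358.6 kilogram_force = 358.6 * 9.80665 = 3516.6647 N. 1 pound_force = 4.4482216 N, so 3516.6647 N = 3516.6647 / 4.4482216 = 790.57767 pound_force ≈ 790.6 pound_force (4 s.f.).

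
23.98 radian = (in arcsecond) 23.98 radian = 23.98 rad. 1 arcsecond = 4.8481368e-06 rad, so 23.98 rad = 23.98 / 4.8481368e-06 = 4946230.1 arcsecond ≈ 4.946e+06 arcsecond (4 s.f.). Final answer: 4.946e+06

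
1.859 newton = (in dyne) 1.859 newton = 1.859 N. 1 dyne = 1e-05 N, so 1.859 N = 1.859 / 1e-05 = 185900 dyne ≈ 1.859e+05 dyne (4 s.f.). Final answer: 1.859e+05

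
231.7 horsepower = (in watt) 1.728e+05. Check: 1 horsepower = 745.69987 W, so 231.7 horsepower = 231.7 * 745.69987 = 172778.66 W. 172778.66 W = 172778.66 watt ≈ 1.728e+05 watt (4 s.f.).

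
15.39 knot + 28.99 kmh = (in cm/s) 1597. Check: 1 knot = 0.51444444 m/s, so 15.39 knot = 15.39 * 0.51444444 = 7.9173 m/s. 1 kmh = 0.27777778 m/s, so 28.99 kmh = 28.99 * 0.27777778 = 8.0527778 m/s. Sum: 7.9173 + 8.0527778 = 15.970078 m/s. 1 cm/s = 0.01 m/s, so 15.970078 m/s = 15.970078 / 0.01 = 1597.0078 cm/s ≈ 1597 cm/s (4 s.f.).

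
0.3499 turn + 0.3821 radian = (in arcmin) 8871. Check: 1 turn = 6.2831853 rad, so 0.3499 turn = 0.3499 * 6.2831853 = 2.1984865 rad. 0.3821 radian = 0.3821 rad. Sum: 2.1984865 + 0.3821 = 2.5805865 rad. 1 arcmin = 0.00029088821 rad, so 2.5805865 rad = 2.5805865 / 0.00029088821 = 8871.403 arcmin ≈ 8871 arcmin (4 s.f.).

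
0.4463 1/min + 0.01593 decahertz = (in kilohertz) 1 1/min = 0.016666667 Hz, so 0.4463 1/min = 0.4463 * 0.016666667 = 0.0074383333 Hz. 1 decahertz = 10 Hz, so 0.01593 decahertz = 0.01593 * 10 = 0.1593 Hz. Sum: 0.0074383333 + 0.1593 = 0.16673833 Hz. 1 kilohertz = 1000 Hz, so 0.16673833 Hz = 0.16673833 / 1000 = 0.00016673833 kilohertz ≈ 0.0001667 kilohertz (4 s.f.). Final answer: 0.0001667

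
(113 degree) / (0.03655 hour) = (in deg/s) 1 degree = 0.017453293 rad, so 113 degree = 113 * 0.017453293 = 1.9722221 rad. 1 hour = 3600 s, so 0.03655 hour = 0.03655 * 3600 = 131.58 s. Combine: 1.9722221 rad / 131.58 s = 0.014988768 rad/s. 1 deg/s = 0.017453293 rad/s, so 0.014988768 rad/s = 0.014988768 / 0.017453293 = 0.85879313 deg/s ≈ 0.8588 deg/s (4 s.f.). Final answer: 0.8588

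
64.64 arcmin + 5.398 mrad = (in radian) 1 arcmin = 0.00029088821 rad, so 64.64 arcmin = 64.64 * 0.00029088821 = 0.018803014 rad. 1 mrad = 0.001 rad, so 5.398 mrad = 5.398 * 0.001 = 0.005398 rad. Sum: 0.018803014 + 0.005398 = 0.024201014 rad. 0.024201014 rad = 0.024201014 radian ≈ 0.0242 radian (4 s.f.). Final answer: 0.0242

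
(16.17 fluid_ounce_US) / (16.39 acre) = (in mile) 1 fluid_ounce_US = 2.957353e-05 m^3, so 16.17 fluid_ounce_US = 16.17 * 2.957353e-05 = 0.00047820397 m^3. 1 acre = 4046.8564 m^2, so 16.39 acre = 16.39 * 4046.8564 = 66327.977 m^2. Combine: 0.00047820397 m^3 / 66327.977 m^2 = 7.2096873e-09 m. 1 mile = 1609.344 m, so 7.2096873e-09 m = 7.2096873e-09 / 1609.344 = 4.479892e-12 mile ≈ 4.48e-12 mile (4 s.f.). Final answer: 4.48e-12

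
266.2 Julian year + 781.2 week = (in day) 1 Julian year = 31557600 s, so 266.2 Julian year = 266.2 * 31557600 = 8.4006331e+09 s. 1 week = 604800 s, so 781.2 week = 781.2 * 604800 = 4.7246976e+08 s. Sum: 8.4006331e+09 + 4.7246976e+08 = 8.8731029e+09 s. 1 day = 86400 s, so 8.8731029e+09 s = 8.8731029e+09 / 86400 = 102697.95 day ≈ 1.027e+05 day (4 s.f.). Final answer: 1.027e+05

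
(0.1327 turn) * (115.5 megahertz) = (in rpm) 1 turn = 6.2831853 rad, so 0.1327 turn = 0.1327 * 6.2831853 = 0.83377869 rad. 1 megahertz = 1000000 Hz, so 115.5 megahertz = 115.5 * 1000000 = 1.155e+08 Hz. Combine: 0.83377869 rad * 1.155e+08 Hz = 96301439 rad/s. 1 rpm = 0.10471976 rad/s, so 96301439 rad/s = 96301439 / 0.10471976 = 9.19611e+08 rpm ≈ 9.196e+08 rpm (4 s.f.). Final answer: 9.196e+08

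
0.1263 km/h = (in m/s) 1 km/h = 0.27777778 m/s, so 0.1263 km/h = 0.1263 * 0.27777778 = 0.035083333 m/s. Result: 0.035083333 m/s ≈ 0.03508 m/s (4 s.f.). Final answer: 0.03508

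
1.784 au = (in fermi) 2.669e+26. Check: 1 au = 1.4959787e+11 m, so 1.784 au = 1.784 * 1.4959787e+11 = 2.668826e+11 m. 1 fermi = 1e-15 m, so 2.668826e+11 m = 2.668826e+11 / 1e-15 = 2.668826e+26 fermi ≈ 2.669e+26 fermi (4 s.f.).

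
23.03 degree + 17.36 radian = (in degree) 1 degree = 0.017453293 rad, so 23.03 degree = 23.03 * 0.017453293 = 0.40194933 rad. 17.36 radian = 17.36 rad. Sum: 0.40194933 + 17.36 = 17.761949 rad. 1 degree = 0.017453293 rad, so 17.761949 rad = 17.761949 / 0.017453293 = 1017.6847 degree ≈ 1018 degree (4 s.f.). Final answer: 1018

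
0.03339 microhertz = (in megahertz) 1 microhertz = 1e-06 Hz, so 0.03339 microhertz = 0.03339 * 1e-06 = 3.339e-08 Hz. 1 megahertz = 1000000 Hz, so 3.339e-08 Hz = 3.339e-08 / 1000000 = 3.339e-14 megahertz. Final answer: 3.339e-14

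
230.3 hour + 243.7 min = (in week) 1 hour = 3600 s, so 230.3 hour = 230.3 * 3600 = 829080 s. 1 min = 60 s, so 243.7 min = 243.7 * 60 = 14622 s. Sum: 829080 + 14622 = 843702 s. 1 week = 604800 s, so 843702 s = 843702 / 604800 = 1.3950099 week ≈ 1.395 week (4 s.f.). Final answer: 1.395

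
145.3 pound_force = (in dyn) 1 pound_force = 4.4482216 N, so 145.3 pound_force = 145.3 * 4.4482216 = 646.3266 N. 1 dyn = 1e-05 N, so 646.3266 N = 646.3266 / 1e-05 = 64632660 dyn ≈ 6.463e+07 dyn (4 s.f.). Final answer: 6.463e+07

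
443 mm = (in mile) 0.0002753. Check: 1 mm = 0.001 m, so 443 mm = 443 * 0.001 = 0.443 m. 1 mile = 1609.344 m, so 0.443 m = 0.443 / 1609.344 = 0.00027526744 mile ≈ 0.0002753 mile (4 s.f.).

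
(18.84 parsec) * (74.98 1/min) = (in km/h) 2.615e+18. Check: 1 parsec = 3.0856776e+16 m, so 18.84 parsec = 18.84 * 3.0856776e+16 = 5.8134166e+17 m. 1 1/min = 0.016666667 Hz, so 74.98 1/min = 74.98 * 0.016666667 = 1.2496667 Hz. Combine: 5.8134166e+17 m * 1.2496667 Hz = 7.2648329e+17 m/s. 1 km/h = 0.27777778 m/s, so 7.2648329e+17 m/s = 7.2648329e+17 / 0.27777778 = 2.6153398e+18 km/h ≈ 2.615e+18 km/h (4 s.f.).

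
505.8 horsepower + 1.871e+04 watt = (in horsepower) 530.9. Check: 1 horsepower = 745.69987 W, so 505.8 horsepower = 505.8 * 745.69987 = 377175 W. 1.871e+04 watt = 18710 W. Sum: 377175 + 18710 = 395885 W. 1 horsepower = 745.69987 W, so 395885 W = 395885 / 745.69987 = 530.89052 horsepower ≈ 530.9 horsepower (4 s.f.).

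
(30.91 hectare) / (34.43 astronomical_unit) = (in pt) 0.0001701. Check: 1 hectare = 10000 m^2, so 30.91 hectare = 30.91 * 10000 = 309100 m^2. 1 astronomical_unit = 1.4959787e+11 m, so 34.43 astronomical_unit = 34.43 * 1.4959787e+11 = 5.1506547e+12 m. Combine: 309100 m^2 / 5.1506547e+12 m = 6.0011789e-08 m. 1 pt = 0.00035277778 m, so 6.0011789e-08 m = 6.0011789e-08 / 0.00035277778 = 0.00017011216 pt ≈ 0.0001701 pt (4 s.f.).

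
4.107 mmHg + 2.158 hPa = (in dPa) 7634. Check: 1 mmHg = 133.32237 Pa, so 4.107 mmHg = 4.107 * 133.32237 = 547.55497 Pa. 1 hPa = 100 Pa, so 2.158 hPa = 2.158 * 100 = 215.8 Pa. Sum: 547.55497 + 215.8 = 763.35497 Pa. 1 dPa = 0.1 Pa, so 763.35497 Pa = 763.35497 / 0.1 = 7633.5497 dPa ≈ 7634 dPa (4 s.f.).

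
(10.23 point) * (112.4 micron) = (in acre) 1.002e-10. Check: 1 point = 0.00035277778 m, so 10.23 point = 10.23 * 0.00035277778 = 0.0036089167 m. 1 micron = 1e-06 m, so 112.4 micron = 112.4 * 1e-06 = 0.0001124 m. Combine: 0.0036089167 m * 0.0001124 m = 4.0564223e-07 m^2. 1 acre = 4046.8564 m^2, so 4.0564223e-07 m^2 = 4.0564223e-07 / 4046.8564 = 1.0023638e-10 acre ≈ 1.002e-10 acre (4 s.f.).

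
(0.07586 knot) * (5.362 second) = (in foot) 1 knot = 0.51444444 m/s, so 0.07586 knot = 0.07586 * 0.51444444 = 0.039025756 m/s. 5.362 second = 5.362 s. Combine: 0.039025756 m/s * 5.362 s = 0.2092561 m. 1 foot = 0.3048 m, so 0.2092561 m = 0.2092561 / 0.3048 = 0.68653577 foot ≈ 0.6865 foot (4 s.f.). Final answer: 0.6865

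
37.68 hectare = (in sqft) 4.056e+06. Check: 1 hectare = 10000 m^2, so 37.68 hectare = 37.68 * 10000 = 376800 m^2. 1 sqft = 0.09290304 m^2, so 376800 m^2 = 376800 / 0.09290304 = 4055841.4 sqft ≈ 4.056e+06 sqft (4 s.f.).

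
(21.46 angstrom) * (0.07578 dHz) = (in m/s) 1 angstrom = 1e-10 m, so 21.46 angstrom = 21.46 * 1e-10 = 2.146e-09 m. 1 dHz = 0.1 Hz, so 0.07578 dHz = 0.07578 * 0.1 = 0.007578 Hz. Combine: 2.146e-09 m * 0.007578 Hz = 1.6262388e-11 m/s. Result: 1.6262388e-11 m/s ≈ 1.626e-11 m/s (4 s.f.). Final answer: 1.626e-11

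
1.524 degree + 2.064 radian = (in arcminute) 7187. Check: 1 degree = 0.017453293 rad, so 1.524 degree = 1.524 * 0.017453293 = 0.026598818 rad. 2.064 radian = 2.064 rad. Sum: 0.026598818 + 2.064 = 2.0905988 rad. 1 arcminute = 0.00029088821 rad, so 2.0905988 rad = 2.0905988 / 0.00029088821 = 7186.9493 arcminute ≈ 7187 arcminute (4 s.f.).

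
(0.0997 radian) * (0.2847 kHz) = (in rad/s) 0.0997 radian = 0.0997 rad. 1 kHz = 1000 Hz, so 0.2847 kHz = 0.2847 * 1000 = 284.7 Hz. Combine: 0.0997 rad * 284.7 Hz = 28.38459 rad/s. Result: 28.38459 rad/s ≈ 28.38 rad/s (4 s.f.). Final answer: 28.38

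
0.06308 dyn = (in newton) 6.308e-07. Check: 1 dyn = 1e-05 N, so 0.06308 dyn = 0.06308 * 1e-05 = 6.308e-07 N. 6.308e-07 N = 6.308e-07 newton.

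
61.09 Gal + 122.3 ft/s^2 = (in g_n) 1 Gal = 0.01 m/s^2, so 61.09 Gal = 61.09 * 0.01 = 0.6109 m/s^2. 1 ft/s^2 = 0.3048 m/s^2, so 122.3 ft/s^2 = 122.3 * 0.3048 = 37.27704 m/s^2. Sum: 0.6109 + 37.27704 = 37.88794 m/s^2. 1 g_n = 9.80665 m/s^2, so 37.88794 m/s^2 = 37.88794 / 9.80665 = 3.8634947 g_n ≈ 3.863 g_n (4 s.f.). Final answer: 3.863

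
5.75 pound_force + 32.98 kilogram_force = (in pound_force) 78.46. Check: 1 pound_force = 4.4482216 N, so 5.75 pound_force = 5.75 * 4.4482216 = 25.577274 N. 1 kilogram_force = 9.80665 N, so 32.98 kilogram_force = 32.98 * 9.80665 = 323.42332 N. Sum: 25.577274 + 323.42332 = 349.00059 N. 1 pound_force = 4.4482216 N, so 349.00059 N = 349.00059 / 4.4482216 = 78.458454 pound_force ≈ 78.46 pound_force (4 s.f.).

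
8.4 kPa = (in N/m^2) 8400. Check: 1 kPa = 1000 Pa, so 8.4 kPa = 8.4 * 1000 = 8400 Pa. 8400 Pa = 8400 N/m^2.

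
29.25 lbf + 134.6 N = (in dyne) 1 lbf = 4.4482216 N, so 29.25 lbf = 29.25 * 4.4482216 = 130.11048 N. 134.6 N is already in N. Sum: 130.11048 + 134.6 = 264.71048 N. 1 dyne = 1e-05 N, so 264.71048 N = 264.71048 / 1e-05 = 26471048 dyne ≈ 2.647e+07 dyne (4 s.f.). Final answer: 2.647e+07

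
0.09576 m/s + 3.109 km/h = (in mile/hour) 2.146. Check: 0.09576 m/s is already in m/s. 1 km/h = 0.27777778 m/s, so 3.109 km/h = 3.109 * 0.27777778 = 0.86361111 m/s. Sum: 0.09576 + 0.86361111 = 0.95937111 m/s. 1 mile/hour = 0.44704 m/s, so 0.95937111 m/s = 0.95937111 / 0.44704 = 2.1460521 mile/hour ≈ 2.146 mile/hour (4 s.f.).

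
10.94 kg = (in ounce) 1 ounce = 0.028349523 kg, so 10.94 kg = 10.94 / 0.028349523 = 385.89714 ounce ≈ 385.9 ounce (4 s.f.). Final answer: 385.9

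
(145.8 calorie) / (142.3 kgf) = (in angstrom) 1 calorie = 4.184 J, so 145.8 calorie = 145.8 * 4.184 = 610.0272 J. 1 kgf = 9.80665 N, so 142.3 kgf = 142.3 * 9.80665 = 1395.4863 N. Combine: 610.0272 J / 1395.4863 N = 0.4371431 m. 1 angstrom = 1e-10 m, so 0.4371431 m = 0.4371431 / 1e-10 = 4.371431e+09 angstrom ≈ 4.371e+09 angstrom (4 s.f.). Final answer: 4.371e+09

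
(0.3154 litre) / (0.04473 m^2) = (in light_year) 1 litre = 0.001 m^3, so 0.3154 litre = 0.3154 * 0.001 = 0.0003154 m^3. 0.04473 m^2 is already in m^2. Combine: 0.0003154 m^3 / 0.04473 m^2 = 0.0070511961 m. 1 light_year = 9.4607305e+15 m, so 0.0070511961 m = 0.0070511961 / 9.4607305e+15 = 7.4531201e-19 light_year ≈ 7.453e-19 light_year (4 s.f.). Final answer: 7.453e-19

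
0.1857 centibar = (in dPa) 1 centibar = 1000 Pa, so 0.1857 centibar = 0.1857 * 1000 = 185.7 Pa. 1 dPa = 0.1 Pa, so 185.7 Pa = 185.7 / 0.1 = 1857 dPa. Final answer: 1857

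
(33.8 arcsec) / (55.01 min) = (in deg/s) 1 arcsec = 4.8481368e-06 rad, so 33.8 arcsec = 33.8 * 4.8481368e-06 = 0.00016386702 rad. 1 min = 60 s, so 55.01 min = 55.01 * 60 = 3300.6 s. Combine: 0.00016386702 rad / 3300.6 s = 4.9647647e-08 rad/s. 1 deg/s = 0.017453293 rad/s, so 4.9647647e-08 rad/s = 4.9647647e-08 / 0.017453293 = 2.8446006e-06 deg/s ≈ 2.845e-06 deg/s (4 s.f.). Final answer: 2.845e-06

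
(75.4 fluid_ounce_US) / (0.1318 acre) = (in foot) 1.372e-05. Check: 1 fluid_ounce_US = 2.957353e-05 m^3, so 75.4 fluid_ounce_US = 75.4 * 2.957353e-05 = 0.0022298441 m^3. 1 acre = 4046.8564 m^2, so 0.1318 acre = 0.1318 * 4046.8564 = 533.37568 m^2. Combine: 0.0022298441 m^3 / 533.37568 m^2 = 4.1806258e-06 m. 1 foot = 0.3048 m, so 4.1806258e-06 m = 4.1806258e-06 / 0.3048 = 1.3715964e-05 foot ≈ 1.372e-05 foot (4 s.f.).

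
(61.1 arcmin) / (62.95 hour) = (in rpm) 7.489e-07. Check: 1 arcmin = 0.00029088821 rad, so 61.1 arcmin = 61.1 * 0.00029088821 = 0.01777327 rad. 1 hour = 3600 s, so 62.95 hour = 62.95 * 3600 = 226620 s. Combine: 0.01777327 rad / 226620 s = 7.842763e-08 rad/s. 1 rpm = 0.10471976 rad/s, so 7.842763e-08 rad/s = 7.842763e-08 / 0.10471976 = 7.489287e-07 rpm ≈ 7.489e-07 rpm (4 s.f.).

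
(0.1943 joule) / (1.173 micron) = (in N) 1.656e+05. Check: 0.1943 joule = 0.1943 J. 1 micron = 1e-06 m, so 1.173 micron = 1.173 * 1e-06 = 1.173e-06 m. Combine: 0.1943 J / 1.173e-06 m = 165643.65 N. Result: 165643.65 N ≈ 1.656e+05 N (4 s.f.).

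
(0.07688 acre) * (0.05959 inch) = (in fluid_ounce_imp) 1 acre = 4046.8564 m^2, so 0.07688 acre = 0.07688 * 4046.8564 = 311.12232 m^2. 1 inch = 0.0254 m, so 0.05959 inch = 0.05959 * 0.0254 = 0.001513586 m. Combine: 311.12232 m^2 * 0.001513586 m = 0.47091039 m^3. 1 fluid_ounce_imp = 2.8413063e-05 m^3, so 0.47091039 m^3 = 0.47091039 / 2.8413063e-05 = 16573.729 fluid_ounce_imp ≈ 1.657e+04 fluid_ounce_imp (4 s.f.). Final answer: 1.657e+04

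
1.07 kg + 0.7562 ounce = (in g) 1.07 kg is already in kg. 1 ounce = 0.028349523 kg, so 0.7562 ounce = 0.7562 * 0.028349523 = 0.021437909 kg. Sum: 1.07 + 0.021437909 = 1.0914379 kg. 1 g = 0.001 kg, so 1.0914379 kg = 1.0914379 / 0.001 = 1091.4379 g ≈ 1091 g (4 s.f.). Final answer: 1091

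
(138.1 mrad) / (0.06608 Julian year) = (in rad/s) 6.622e-08. Check: 1 mrad = 0.001 rad, so 138.1 mrad = 138.1 * 0.001 = 0.1381 rad. 1 Julian year = 31557600 s, so 0.06608 Julian year = 0.06608 * 31557600 = 2085326.2 s. Combine: 0.1381 rad / 2085326.2 s = 6.6224651e-08 rad/s. Result: 6.6224651e-08 rad/s ≈ 6.622e-08 rad/s (4 s.f.).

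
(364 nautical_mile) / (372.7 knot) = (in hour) 1 nautical_mile = 1852 m, so 364 nautical_mile = 364 * 1852 = 674128 m. 1 knot = 0.51444444 m/s, so 372.7 knot = 372.7 * 0.51444444 = 191.73344 m/s. Combine: 674128 m / 191.73344 m/s = 3515.9646 s. 1 hour = 3600 s, so 3515.9646 s = 3515.9646 / 3600 = 0.97665683 hour ≈ 0.9767 hour (4 s.f.). Final answer: 0.9767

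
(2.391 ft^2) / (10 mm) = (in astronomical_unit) 1.485e-10. Check: 1 ft^2 = 0.09290304 m^2, so 2.391 ft^2 = 2.391 * 0.09290304 = 0.22213117 m^2. 1 mm = 0.001 m, so 10 mm = 10 * 0.001 = 0.01 m. Combine: 0.22213117 m^2 / 0.01 m = 22.213117 m. 1 astronomical_unit = 1.4959787e+11 m, so 22.213117 m = 22.213117 / 1.4959787e+11 = 1.4848551e-10 astronomical_unit ≈ 1.485e-10 astronomical_unit (4 s.f.).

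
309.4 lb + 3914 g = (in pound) 318. Check: 1 lb = 0.45359237 kg, so 309.4 lb = 309.4 * 0.45359237 = 140.34148 kg. 1 g = 0.001 kg, so 3914 g = 3914 * 0.001 = 3.914 kg. Sum: 140.34148 + 3.914 = 144.25548 kg. 1 pound = 0.45359237 kg, so 144.25548 kg = 144.25548 / 0.45359237 = 318.02889 pound ≈ 318 pound (4 s.f.).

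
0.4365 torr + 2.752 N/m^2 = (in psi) 0.00884. Check: 1 torr = 133.32237 Pa, so 0.4365 torr = 0.4365 * 133.32237 = 58.195214 Pa. 2.752 N/m^2 = 2.752 Pa. Sum: 58.195214 + 2.752 = 60.947214 Pa. 1 psi = 6894.7573 Pa, so 60.947214 Pa = 60.947214 / 6894.7573 = 0.008839646 psi ≈ 0.00884 psi (4 s.f.).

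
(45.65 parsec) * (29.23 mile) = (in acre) 1 parsec = 3.0856776e+16 m, so 45.65 parsec = 45.65 * 3.0856776e+16 = 1.4086118e+18 m. 1 mile = 1609.344 m, so 29.23 mile = 29.23 * 1609.344 = 47041.125 m. Combine: 1.4086118e+18 m * 47041.125 m = 6.6262685e+22 m^2. 1 acre = 4046.8564 m^2, so 6.6262685e+22 m^2 = 6.6262685e+22 / 4046.8564 = 1.6373866e+19 acre ≈ 1.637e+19 acre (4 s.f.). Final answer: 1.637e+19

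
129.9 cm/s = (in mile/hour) 2.906. Check: 1 cm/s = 0.01 m/s, so 129.9 cm/s = 129.9 * 0.01 = 1.299 m/s. 1 mile/hour = 0.44704 m/s, so 1.299 m/s = 1.299 / 0.44704 = 2.9057802 mile/hour ≈ 2.906 mile/hour (4 s.f.).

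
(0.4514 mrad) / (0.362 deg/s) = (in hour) 1.985e-05. Check: 1 mrad = 0.001 rad, so 0.4514 mrad = 0.4514 * 0.001 = 0.0004514 rad. 1 deg/s = 0.017453293 rad/s, so 0.362 deg/s = 0.362 * 0.017453293 = 0.0063180919 rad/s. Combine: 0.0004514 rad / 0.0063180919 rad/s = 0.071445621 s. 1 hour = 3600 s, so 0.071445621 s = 0.071445621 / 3600 = 1.9846006e-05 hour ≈ 1.985e-05 hour (4 s.f.).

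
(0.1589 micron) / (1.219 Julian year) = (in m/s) 1 micron = 1e-06 m, so 0.1589 micron = 0.1589 * 1e-06 = 1.589e-07 m. 1 Julian year = 31557600 s, so 1.219 Julian year = 1.219 * 31557600 = 38468714 s. Combine: 1.589e-07 m / 38468714 s = 4.1306293e-15 m/s. Result: 4.1306293e-15 m/s ≈ 4.131e-15 m/s (4 s.f.). Final answer: 4.131e-15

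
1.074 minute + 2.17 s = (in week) 1 minute = 60 s, so 1.074 minute = 1.074 * 60 = 64.44 s. 2.17 s is already in s. Sum: 64.44 + 2.17 = 66.61 s. 1 week = 604800 s, so 66.61 s = 66.61 / 604800 = 0.00011013558 week ≈ 0.0001101 week (4 s.f.). Final answer: 0.0001101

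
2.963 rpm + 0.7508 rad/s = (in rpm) 10.13. Check: 1 rpm = 0.10471976 rad/s, so 2.963 rpm = 2.963 * 0.10471976 = 0.31028463 rad/s. 0.7508 rad/s is already in rad/s. Sum: 0.31028463 + 0.7508 = 1.0610846 rad/s. 1 rpm = 0.10471976 rad/s, so 1.0610846 rad/s = 1.0610846 / 0.10471976 = 10.132612 rpm ≈ 10.13 rpm (4 s.f.).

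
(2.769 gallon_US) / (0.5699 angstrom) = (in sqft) 1 gallon_US = 0.0037854118 m^3, so 2.769 gallon_US = 2.769 * 0.0037854118 = 0.010481805 m^3. 1 angstrom = 1e-10 m, so 0.5699 angstrom = 0.5699 * 1e-10 = 5.699e-11 m. Combine: 0.010481805 m^3 / 5.699e-11 m = 1.8392359e+08 m^2. 1 sqft = 0.09290304 m^2, so 1.8392359e+08 m^2 = 1.8392359e+08 / 0.09290304 = 1.979737e+09 sqft ≈ 1.98e+09 sqft (4 s.f.). Final answer: 1.98e+09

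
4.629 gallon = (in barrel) 1 gallon = 0.0037854118 m^3, so 4.629 gallon = 4.629 * 0.0037854118 = 0.017522671 m^3. 1 barrel = 0.15898729 m^3, so 0.017522671 m^3 = 0.017522671 / 0.15898729 = 0.11021429 barrel ≈ 0.1102 barrel (4 s.f.). Final answer: 0.1102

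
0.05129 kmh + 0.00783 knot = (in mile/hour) 0.04088. Check: 1 kmh = 0.27777778 m/s, so 0.05129 kmh = 0.05129 * 0.27777778 = 0.014247222 m/s. 1 knot = 0.51444444 m/s, so 0.00783 knot = 0.00783 * 0.51444444 = 0.0040281 m/s. Sum: 0.014247222 + 0.0040281 = 0.018275322 m/s. 1 mile/hour = 0.44704 m/s, so 0.018275322 m/s = 0.018275322 / 0.44704 = 0.040880732 mile/hour ≈ 0.04088 mile/hour (4 s.f.).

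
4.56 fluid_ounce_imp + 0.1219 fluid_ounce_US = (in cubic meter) 0.0001332. Check: 1 fluid_ounce_imp = 2.8413063e-05 m^3, so 4.56 fluid_ounce_imp = 4.56 * 2.8413063e-05 = 0.00012956356 m^3. 1 fluid_ounce_US = 2.957353e-05 m^3, so 0.1219 fluid_ounce_US = 0.1219 * 2.957353e-05 = 3.6050133e-06 m^3. Sum: 0.00012956356 + 3.6050133e-06 = 0.00013316858 m^3. 0.00013316858 m^3 = 0.00013316858 cubic meter ≈ 0.0001332 cubic meter (4 s.f.).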